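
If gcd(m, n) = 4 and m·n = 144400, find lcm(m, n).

36100

For any two positive integers, gcd × lcm equals their product. Hence lcm = 144400 / 4 = 36100.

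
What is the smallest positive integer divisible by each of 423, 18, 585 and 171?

1044810

423 = 3² · 47; 18 = 2 · 3²; 585 = 3² · 5 · 13; 171 = 3² · 19
lcm takes max exponent of each prime: 2 · 3² · 5 · 13 · 19 · 47 = 1044810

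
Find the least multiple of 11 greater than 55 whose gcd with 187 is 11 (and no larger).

66

Multiples of 11 above 55: 11·6, 11·7, … . Need the cofactor coprime to 187/11 = 17.
Checking s = 6, 7, … the first with gcd(s, 17) = 1 is s = 6, giving 66.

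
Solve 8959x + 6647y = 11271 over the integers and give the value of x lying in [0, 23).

2

Reduce mod 6647: 8959x ≡ 11271 (mod 6647). With g = gcd(8959, 6647) = 289 dividing 11271, divide through: 31x ≡ 39 (mod 23).
Since gcd(31, 23) = 1, x ≡ 39·(31)⁻¹ ≡ 2 (mod 23). Smallest non-negative: 2.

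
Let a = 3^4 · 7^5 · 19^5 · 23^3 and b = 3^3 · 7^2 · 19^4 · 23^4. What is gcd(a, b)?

min exponent per shared prime: 3^3 · 7^2 · 19^4 · 23^3 = 2097769448061

2097769448061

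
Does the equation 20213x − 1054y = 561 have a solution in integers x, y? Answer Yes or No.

Yes

By Bézout, 20213x − 1054y = 561 has integer solutions iff gcd(20213, 1054) | 561.
Euclid: 20213 = 19·1054 + 187; 1054 = 5·187 + 119; 187 = 1·119 + 68; 119 = 1·68 + 51; 68 = 1·51 + 17; 51 = 3·17 + 0. gcd = 17; 561 mod 17 = 0. Yes.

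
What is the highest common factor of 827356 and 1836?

827356 = 2² · 17 · 23³
1836 = 2² · 3³ · 17
Common: 2² · 17 = 68

68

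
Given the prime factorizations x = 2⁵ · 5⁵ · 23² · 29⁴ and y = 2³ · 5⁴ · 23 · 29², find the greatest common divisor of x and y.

min exponent per shared prime: 2³ · 5⁴ · 23 · 29² = 96715000

96715000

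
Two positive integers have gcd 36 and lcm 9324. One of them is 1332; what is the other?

252

a·b = gcd·lcm = 36·9324 = 335664, so b = 335664/1332 = 252.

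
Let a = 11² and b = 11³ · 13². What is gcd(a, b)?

121

min exponent per shared prime: 11² = 121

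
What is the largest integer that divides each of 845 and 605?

845 = 5 · 13²
605 = 5 · 11²
Common: 5 = 5

5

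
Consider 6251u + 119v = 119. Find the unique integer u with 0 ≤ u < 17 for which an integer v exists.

0

Reduce mod 119: 6251u ≡ 119 (mod 119). With g = gcd(6251, 119) = 7 dividing 119, divide through: 893u ≡ 17 (mod 17).
Since gcd(893, 17) = 1, u ≡ 17·(893)⁻¹ ≡ 0 (mod 17). Smallest non-negative: 0.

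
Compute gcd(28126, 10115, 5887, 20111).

28126 = 2 · 7³ · 41; 10115 = 5 · 7 · 17²; 5887 = 7 · 29²; 20111 = 7 · 13² · 17
gcd takes min exponent of each prime: 7 = 7

7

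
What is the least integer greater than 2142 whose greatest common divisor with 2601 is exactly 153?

Multiples of 153 above 2142: 153·15, 153·16, … . Need the cofactor coprime to 2601/153 = 17.
Checking s = 15, 16, … the first with gcd(s, 17) = 1 is s = 15, giving 2295.

2295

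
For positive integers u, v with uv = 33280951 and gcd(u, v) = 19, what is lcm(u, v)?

gcd·lcm = product, so lcm = 33280951/19 = 1751629.

1751629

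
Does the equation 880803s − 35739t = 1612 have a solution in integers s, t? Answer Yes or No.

No

By Bézout, 880803s − 35739t = 1612 has integer solutions iff gcd(880803, 35739) | 1612.
Euclid: 880803 = 24·35739 + 23067; 35739 = 1·23067 + 12672; 23067 = 1·12672 + 10395; 12672 = 1·10395 + 2277; 10395 = 4·2277 + 1287; 2277 = 1·1287 + 990; 1287 = 1·990 + 297; 990 = 3·297 + 99; 297 = 3·99 + 0. gcd = 99; 1612 mod 99 = 28. No.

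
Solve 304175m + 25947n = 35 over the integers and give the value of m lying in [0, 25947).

859

Euclid: 304175 = 11·25947 + 18758; 25947 = 1·18758 + 7189; 18758 = 2·7189 + 4380; 7189 = 1·4380 + 2809; 4380 = 1·2809 + 1571; 2809 = 1·1571 + 1238; 1571 = 1·1238 + 333; 1238 = 3·333 + 239; 333 = 1·239 + 94; 239 = 2·94 + 51; 94 = 1·51 + 43; 51 = 1·43 + 8; 43 = 5·8 + 3; 8 = 2·3 + 2; 3 = 1·2 + 1; 2 = 2·1 + 0 → gcd = 1; 35 = 1·35.
Back-substitution yields 304175·(9662) + 25947·(-113267) = 1, so one solution is m = 9662·35 = 338170, n = -113267·35 = -3964345.
Solutions in m differ by 25947/1 = 25947; the one in [0, 25947) is 338170 mod 25947 = 859.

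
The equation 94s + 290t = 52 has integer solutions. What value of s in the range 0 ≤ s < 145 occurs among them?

53

Reduce mod 290: 94s ≡ 52 (mod 290). With g = gcd(94, 290) = 2 dividing 52, divide through: 47s ≡ 26 (mod 145).
Since gcd(47, 145) = 1, s ≡ 26·(47)⁻¹ ≡ 53 (mod 145). Smallest non-negative: 53.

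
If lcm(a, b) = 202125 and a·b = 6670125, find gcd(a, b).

33

From gcd × lcm = ab: gcd = 6670125 / 202125 = 33.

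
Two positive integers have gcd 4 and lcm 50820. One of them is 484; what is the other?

a·b = gcd·lcm = 4·50820 = 203280, so b = 203280/484 = 420.

420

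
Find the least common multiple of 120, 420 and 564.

39480

120 = 2³ · 3 · 5; 420 = 2² · 3 · 5 · 7; 564 = 2² · 3 · 47
lcm takes max exponent of each prime: 2³ · 3 · 5 · 7 · 47 = 39480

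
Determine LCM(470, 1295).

gcd first: 1295 = 2·470 + 355; 470 = 1·355 + 115; 355 = 3·115 + 10; 115 = 11·10 + 5; 10 = 2·5 + 0 → gcd = 5
lcm = 470·1295/gcd = 608650/5 = 121730

121730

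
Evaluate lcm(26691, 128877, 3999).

26691 = 3 · 7 · 31 · 41; 128877 = 3 · 7 · 17 · 19²; 3999 = 3 · 31 · 43
lcm takes max exponent of each prime: 3 · 7 · 17 · 19² · 31 · 41 · 43 = 7043514681

7043514681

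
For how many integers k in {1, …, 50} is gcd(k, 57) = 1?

57 = 3·19. Inclusion–exclusion on these primes:
50 − ⌊50/3⌋ − ⌊50/19⌋ + ⌊50/57⌋ = 32

32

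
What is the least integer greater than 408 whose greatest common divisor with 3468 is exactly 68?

476

gcd(m, 3468) = 68 forces 68 | m; write m = 68s. Then gcd(68s, 68·51) = 68·gcd(s, 51), so need gcd(s, 51) = 1.
68s > 408 gives s ≥ 7. The least s ≥ 7 coprime to 51 is 7, so m = 68·7 = 476.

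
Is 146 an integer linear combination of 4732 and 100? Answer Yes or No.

gcd(4732, 100): 4732 = 47·100 + 32; 100 = 3·32 + 4; 32 = 8·4 + 0 → 4
4 does not divide 146, so a solution does not exist.

No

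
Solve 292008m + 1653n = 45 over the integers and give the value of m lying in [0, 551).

23

gcd(292008, 1653) = 3 (Euclid: 292008 = 176·1653 + 1080; 1653 = 1·1080 + 573; 1080 = 1·573 + 507; 573 = 1·507 + 66; 507 = 7·66 + 45; 66 = 1·45 + 21; 45 = 2·21 + 3; 21 = 7·3 + 0), and 3 | 45.
Extended Euclid: 292008·(75) + 1653·(-13249) = 3. Scale by 15: m₀ = 1125.
General solution m = m₀ + 551t; reducing mod 551 gives m = 23 (and n = -4063).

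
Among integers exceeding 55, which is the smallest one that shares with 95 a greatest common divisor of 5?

Multiples of 5 above 55: 5·12, 5·13, … . Need the cofactor coprime to 95/5 = 19.
Checking s = 12, 13, … the first with gcd(s, 19) = 1 is s = 12, giving 60.

60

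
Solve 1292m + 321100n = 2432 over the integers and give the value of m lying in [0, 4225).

996

Reduce mod 321100: 1292m ≡ 2432 (mod 321100). With g = gcd(1292, 321100) = 76 dividing 2432, divide through: 17m ≡ 32 (mod 4225).
Since gcd(17, 4225) = 1, m ≡ 32·(17)⁻¹ ≡ 996 (mod 4225). Smallest non-negative: 996.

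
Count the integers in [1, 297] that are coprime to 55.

216

55 = 5·11. Inclusion–exclusion on these primes:
297 − ⌊297/5⌋ − ⌊297/11⌋ + ⌊297/55⌋ = 216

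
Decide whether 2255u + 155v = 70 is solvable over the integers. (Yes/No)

By Bézout, 2255u + 155v = 70 has integer solutions iff gcd(2255, 155) | 70.
Euclid: 2255 = 14·155 + 85; 155 = 1·85 + 70; 85 = 1·70 + 15; 70 = 4·15 + 10; 15 = 1·10 + 5; 10 = 2·5 + 0. gcd = 5; 70 mod 5 = 0. Yes.

Yes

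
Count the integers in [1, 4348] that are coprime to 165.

2108

165 = 3·5·11. Inclusion–exclusion on these primes:
4348 − ⌊4348/3⌋ − ⌊4348/5⌋ − ⌊4348/11⌋ + ⌊4348/15⌋ + ⌊4348/33⌋ + ⌊4348/55⌋ − ⌊4348/165⌋ = 2108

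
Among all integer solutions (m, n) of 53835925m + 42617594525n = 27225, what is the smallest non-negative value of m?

Euclid: 42617594525 = 791·53835925 + 33377850; 53835925 = 1·33377850 + 20458075; 33377850 = 1·20458075 + 12919775; 20458075 = 1·12919775 + 7538300; 12919775 = 1·7538300 + 5381475; 7538300 = 1·5381475 + 2156825; 5381475 = 2·2156825 + 1067825; 2156825 = 2·1067825 + 21175; 1067825 = 50·21175 + 9075; 21175 = 2·9075 + 3025; 9075 = 3·3025 + 0 → gcd = 3025; 27225 = 3025·9.
Back-substitution yields 53835925·(4030929) + 42617594525·(-5092) = 3025, so one solution is m = 4030929·9 = 36278361, n = -5092·9 = -45828.
Solutions in m differ by 42617594525/3025 = 14088461; the one in [0, 14088461) is 36278361 mod 14088461 = 8101439.

8101439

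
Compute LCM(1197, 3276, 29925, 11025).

10892700

lcm(1197, 3276) = 1197·3276/gcd = 3921372/63 = 62244
lcm(62244, 29925) = 62244·29925/gcd = 1862651700/1197 = 1556100
lcm(1556100, 11025) = 1556100·11025/gcd = 17156002500/1575 = 10892700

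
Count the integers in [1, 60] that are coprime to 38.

38 = 2·19. Inclusion–exclusion on these primes:
60 − ⌊60/2⌋ − ⌊60/19⌋ + ⌊60/38⌋ = 28

28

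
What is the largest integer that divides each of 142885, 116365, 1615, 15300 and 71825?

142885 = 5 · 17 · 41²; 116365 = 5 · 17 · 37²; 1615 = 5 · 17 · 19; 15300 = 2² · 3² · 5² · 17; 71825 = 5² · 13² · 17
gcd takes min exponent of each prime: 5 · 17 = 85

85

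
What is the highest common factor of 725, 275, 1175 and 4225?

725 = 5² · 29; 275 = 5² · 11; 1175 = 5² · 47; 4225 = 5² · 13²
gcd takes min exponent of each prime: 5² = 25

25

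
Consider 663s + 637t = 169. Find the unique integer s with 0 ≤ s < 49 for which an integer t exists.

Reduce mod 637: 663s ≡ 169 (mod 637). With g = gcd(663, 637) = 13 dividing 169, divide through: 51s ≡ 13 (mod 49).
Since gcd(51, 49) = 1, s ≡ 13·(51)⁻¹ ≡ 31 (mod 49). Smallest non-negative: 31.

31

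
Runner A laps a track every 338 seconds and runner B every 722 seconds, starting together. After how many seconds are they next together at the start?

122018

gcd first: 722 = 2·338 + 46; 338 = 7·46 + 16; 46 = 2·16 + 14; 16 = 1·14 + 2; 14 = 7·2 + 0 → gcd = 2
lcm = 338·722/gcd = 244036/2 = 122018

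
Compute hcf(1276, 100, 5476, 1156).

4

gcd(1276, 100): 1276 = 12·100 + 76; 100 = 1·76 + 24; 76 = 3·24 + 4; 24 = 6·4 + 0 → 4
gcd(4, 5476): 5476 = 1369·4 + 0 → 4
gcd(4, 1156): 1156 = 289·4 + 0 → 4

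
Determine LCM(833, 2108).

103292

gcd first: 2108 = 2·833 + 442; 833 = 1·442 + 391; 442 = 1·391 + 51; 391 = 7·51 + 34; 51 = 1·34 + 17; 34 = 2·17 + 0 → gcd = 17
lcm = 833·2108/gcd = 1755964/17 = 103292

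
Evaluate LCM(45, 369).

45 = 3² · 5; 369 = 3² · 41
max exponents: 3² · 5 · 41 = 1845

1845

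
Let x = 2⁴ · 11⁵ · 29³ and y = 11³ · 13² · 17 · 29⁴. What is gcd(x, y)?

min exponent per shared prime: 11³ · 29³ = 32461759

32461759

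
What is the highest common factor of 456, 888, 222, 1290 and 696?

6

gcd(456, 888): 888 = 1·456 + 432; 456 = 1·432 + 24; 432 = 18·24 + 0 → 24
gcd(24, 222): 222 = 9·24 + 6; 24 = 4·6 + 0 → 6
gcd(6, 1290): 1290 = 215·6 + 0 → 6
gcd(6, 696): 696 = 116·6 + 0 → 6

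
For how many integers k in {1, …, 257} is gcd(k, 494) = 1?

494 = 2·13·19. Inclusion–exclusion on these primes:
257 − ⌊257/2⌋ − ⌊257/13⌋ − ⌊257/19⌋ + ⌊257/26⌋ + ⌊257/38⌋ + ⌊257/247⌋ − ⌊257/494⌋ = 113

113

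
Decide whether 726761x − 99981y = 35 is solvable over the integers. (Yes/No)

Yes

By Bézout, 726761x − 99981y = 35 has integer solutions iff gcd(726761, 99981) | 35.
Euclid: 726761 = 7·99981 + 26894; 99981 = 3·26894 + 19299; 26894 = 1·19299 + 7595; 19299 = 2·7595 + 4109; 7595 = 1·4109 + 3486; 4109 = 1·3486 + 623; 3486 = 5·623 + 371; 623 = 1·371 + 252; 371 = 1·252 + 119; 252 = 2·119 + 14; 119 = 8·14 + 7; 14 = 2·7 + 0. gcd = 7; 35 mod 7 = 0. Yes.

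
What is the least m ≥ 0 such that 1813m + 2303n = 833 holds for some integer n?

3

Reduce mod 2303: 1813m ≡ 833 (mod 2303). With g = gcd(1813, 2303) = 49 dividing 833, divide through: 37m ≡ 17 (mod 47).
Since gcd(37, 47) = 1, m ≡ 17·(37)⁻¹ ≡ 3 (mod 47). Smallest non-negative: 3.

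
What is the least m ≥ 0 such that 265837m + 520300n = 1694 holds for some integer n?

Reduce mod 520300: 265837m ≡ 1694 (mod 520300). With g = gcd(265837, 520300) = 121 dividing 1694, divide through: 2197m ≡ 14 (mod 4300).
Since gcd(2197, 4300) = 1, m ≡ 14·(2197)⁻¹ ≡ 2562 (mod 4300). Smallest non-negative: 2562.

2562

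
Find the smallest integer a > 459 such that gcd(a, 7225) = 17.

476

7225 = 17·425. Any a with gcd(a, 7225) = 17 is a multiple of 17, say 17s, with s coprime to 425.
Need s > 459/17, so s ≥ 28. First s ≥ 28 with gcd(s, 425) = 1 is s = 28. Thus a = 17·28 = 476.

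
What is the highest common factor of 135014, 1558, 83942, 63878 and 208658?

135014 = 2 · 11 · 17 · 19²; 1558 = 2 · 19 · 41; 83942 = 2 · 19 · 47²; 63878 = 2 · 19 · 41²; 208658 = 2 · 17² · 19²
gcd takes min exponent of each prime: 2 · 19 = 38

38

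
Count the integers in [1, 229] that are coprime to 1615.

1615 = 5·17·19. Inclusion–exclusion on these primes:
229 − ⌊229/5⌋ − ⌊229/17⌋ − ⌊229/19⌋ + ⌊229/85⌋ + ⌊229/95⌋ + ⌊229/323⌋ − ⌊229/1615⌋ = 163

163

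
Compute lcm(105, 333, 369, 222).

955710

105 = 3 · 5 · 7; 333 = 3² · 37; 369 = 3² · 41; 222 = 2 · 3 · 37
lcm takes max exponent of each prime: 2 · 3² · 5 · 7 · 37 · 41 = 955710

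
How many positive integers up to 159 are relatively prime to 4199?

130

4199 = 13·17·19. Inclusion–exclusion on these primes:
159 − ⌊159/13⌋ − ⌊159/17⌋ − ⌊159/19⌋ + ⌊159/221⌋ + ⌊159/247⌋ + ⌊159/323⌋ − ⌊159/4199⌋ = 130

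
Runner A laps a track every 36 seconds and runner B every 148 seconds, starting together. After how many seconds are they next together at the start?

1332

gcd first: 148 = 4·36 + 4; 36 = 9·4 + 0 → gcd = 4
lcm = 36·148/gcd = 5328/4 = 1332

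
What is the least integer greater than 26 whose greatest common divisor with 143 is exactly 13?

143 = 13·11. Any m with gcd(m, 143) = 13 is a multiple of 13, say 13s, with s coprime to 11.
Need s > 26/13, so s ≥ 3. First s ≥ 3 with gcd(s, 11) = 1 is s = 3. Thus m = 13·3 = 39.

39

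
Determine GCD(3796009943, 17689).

Euclid: 3796009943 = 214597·17689 + 3610; 17689 = 4·3610 + 3249; 3610 = 1·3249 + 361; 3249 = 9·361 + 0. Last nonzero remainder: 361.

361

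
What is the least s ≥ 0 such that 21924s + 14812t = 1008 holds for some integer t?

450

Euclid: 21924 = 1·14812 + 7112; 14812 = 2·7112 + 588; 7112 = 12·588 + 56; 588 = 10·56 + 28; 56 = 2·28 + 0 → gcd = 28; 1008 = 28·36.
Back-substitution yields 21924·(-252) + 14812·(373) = 28, so one solution is s = -252·36 = -9072, t = 373·36 = 13428.
Solutions in s differ by 14812/28 = 529; the one in [0, 529) is -9072 mod 529 = 450.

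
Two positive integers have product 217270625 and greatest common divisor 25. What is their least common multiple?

8690825

For any two positive integers, gcd × lcm equals their product. Hence lcm = 217270625 / 25 = 8690825.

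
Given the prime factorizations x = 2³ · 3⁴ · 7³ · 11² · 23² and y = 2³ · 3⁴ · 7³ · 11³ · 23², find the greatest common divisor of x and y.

14226896376

min exponent per shared prime: 2³ · 3⁴ · 7³ · 11² · 23² = 14226896376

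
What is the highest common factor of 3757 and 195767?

Euclid: 195767 = 52·3757 + 403; 3757 = 9·403 + 130; 403 = 3·130 + 13; 130 = 10·13 + 0. Last nonzero remainder: 13.

13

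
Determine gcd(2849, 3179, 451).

2849 = 7 · 11 · 37; 3179 = 11 · 17²; 451 = 11 · 41
gcd takes min exponent of each prime: 11 = 11

11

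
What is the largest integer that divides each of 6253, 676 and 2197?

6253 = 13² · 37; 676 = 2² · 13²; 2197 = 13³
gcd takes min exponent of each prime: 13² = 169

169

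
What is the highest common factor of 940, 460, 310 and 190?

10

940 = 2² · 5 · 47; 460 = 2² · 5 · 23; 310 = 2 · 5 · 31; 190 = 2 · 5 · 19
gcd takes min exponent of each prime: 2 · 5 = 10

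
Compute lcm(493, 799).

23171

493 = 17 · 29; 799 = 17 · 47
max exponents: 17 · 29 · 47 = 23171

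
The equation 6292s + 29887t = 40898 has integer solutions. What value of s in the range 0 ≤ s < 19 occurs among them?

16

gcd(6292, 29887) = 1573 (Euclid: 29887 = 4·6292 + 4719; 6292 = 1·4719 + 1573; 4719 = 3·1573 + 0), and 1573 | 40898.
Extended Euclid: 6292·(5) + 29887·(-1) = 1573. Scale by 26: s₀ = 130.
General solution s = s₀ + 19k; reducing mod 19 gives s = 16 (and t = -2).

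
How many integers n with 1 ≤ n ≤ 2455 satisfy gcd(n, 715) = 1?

1648

Prime factors of 715: 5, 11, 13. Count integers ≤ 2455 divisible by none of them.
By inclusion–exclusion: 2455 − ⌊2455/5⌋ − ⌊2455/11⌋ − ⌊2455/13⌋ + ⌊2455/55⌋ + ⌊2455/65⌋ + ⌊2455/143⌋ − ⌊2455/715⌋ = 1648.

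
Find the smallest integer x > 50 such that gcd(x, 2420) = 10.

70

Multiples of 10 above 50: 10·6, 10·7, … . Need the cofactor coprime to 2420/10 = 242.
Checking s = 6, 7, … the first with gcd(s, 242) = 1 is s = 7, giving 70.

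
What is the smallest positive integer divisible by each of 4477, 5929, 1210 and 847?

4477 = 11² · 37; 5929 = 7² · 11²; 1210 = 2 · 5 · 11²; 847 = 7 · 11²
lcm takes max exponent of each prime: 2 · 5 · 7² · 11² · 37 = 2193730

2193730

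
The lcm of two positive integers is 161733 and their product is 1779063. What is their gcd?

gcd·lcm = product, so gcd = 1779063/161733 = 11.

11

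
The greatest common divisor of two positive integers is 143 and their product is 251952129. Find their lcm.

1761903

gcd·lcm = product, so lcm = 251952129/143 = 1761903.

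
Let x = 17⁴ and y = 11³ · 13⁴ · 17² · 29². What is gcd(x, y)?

289

min exponent per shared prime: 17² = 289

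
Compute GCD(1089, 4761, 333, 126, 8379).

gcd(1089, 4761): 4761 = 4·1089 + 405; 1089 = 2·405 + 279; 405 = 1·279 + 126; 279 = 2·126 + 27; 126 = 4·27 + 18; 27 = 1·18 + 9; 18 = 2·9 + 0 → 9
gcd(9, 333): 333 = 37·9 + 0 → 9
gcd(9, 126): 126 = 14·9 + 0 → 9
gcd(9, 8379): 8379 = 931·9 + 0 → 9

9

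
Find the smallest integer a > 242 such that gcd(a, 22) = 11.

253

22 = 11·2. Any a with gcd(a, 22) = 11 is a multiple of 11, say 11s, with s coprime to 2.
Need s > 242/11, so s ≥ 23. First s ≥ 23 with gcd(s, 2) = 1 is s = 23. Thus a = 11·23 = 253.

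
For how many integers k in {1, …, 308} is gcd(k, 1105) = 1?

214

Prime factors of 1105: 5, 13, 17. Count integers ≤ 308 divisible by none of them.
By inclusion–exclusion: 308 − ⌊308/5⌋ − ⌊308/13⌋ − ⌊308/17⌋ + ⌊308/65⌋ + ⌊308/85⌋ + ⌊308/221⌋ − ⌊308/1105⌋ = 214.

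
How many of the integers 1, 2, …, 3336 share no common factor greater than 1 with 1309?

2447

1309 = 7·11·17. Inclusion–exclusion on these primes:
3336 − ⌊3336/7⌋ − ⌊3336/11⌋ − ⌊3336/17⌋ + ⌊3336/77⌋ + ⌊3336/119⌋ + ⌊3336/187⌋ − ⌊3336/1309⌋ = 2447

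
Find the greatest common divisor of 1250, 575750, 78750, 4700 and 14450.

50

1250 = 2 · 5⁴; 575750 = 2 · 5³ · 7² · 47; 78750 = 2 · 3² · 5⁴ · 7; 4700 = 2² · 5² · 47; 14450 = 2 · 5² · 17²
gcd takes min exponent of each prime: 2 · 5² = 50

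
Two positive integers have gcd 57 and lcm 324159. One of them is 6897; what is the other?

u·v = gcd·lcm = 57·324159 = 18477063, so v = 18477063/6897 = 2679.

2679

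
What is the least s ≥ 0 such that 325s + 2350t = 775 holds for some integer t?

Euclid: 2350 = 7·325 + 75; 325 = 4·75 + 25; 75 = 3·25 + 0 → gcd = 25; 775 = 25·31.
Back-substitution yields 325·(29) + 2350·(-4) = 25, so one solution is s = 29·31 = 899, t = -4·31 = -124.
Solutions in s differ by 2350/25 = 94; the one in [0, 94) is 899 mod 94 = 53.

53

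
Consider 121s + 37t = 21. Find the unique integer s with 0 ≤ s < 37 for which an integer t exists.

28

Euclid: 121 = 3·37 + 10; 37 = 3·10 + 7; 10 = 1·7 + 3; 7 = 2·3 + 1; 3 = 3·1 + 0 → gcd = 1; 21 = 1·21.
Back-substitution yields 121·(-11) + 37·(36) = 1, so one solution is s = -11·21 = -231, t = 36·21 = 756.
Solutions in s differ by 37/1 = 37; the one in [0, 37) is -231 mod 37 = 28.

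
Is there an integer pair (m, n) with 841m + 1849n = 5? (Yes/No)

gcd(841, 1849): 1849 = 2·841 + 167; 841 = 5·167 + 6; 167 = 27·6 + 5; 6 = 1·5 + 1; 5 = 5·1 + 0 → 1
1 divides 5, so a solution exists.

Yes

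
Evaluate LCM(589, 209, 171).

58311

lcm(589, 209) = 589·209/gcd = 123101/19 = 6479
lcm(6479, 171) = 6479·171/gcd = 1107909/19 = 58311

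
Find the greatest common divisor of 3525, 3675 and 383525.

gcd(3525, 3675): 3675 = 1·3525 + 150; 3525 = 23·150 + 75; 150 = 2·75 + 0 → 75
gcd(75, 383525): 383525 = 5113·75 + 50; 75 = 1·50 + 25; 50 = 2·25 + 0 → 25

25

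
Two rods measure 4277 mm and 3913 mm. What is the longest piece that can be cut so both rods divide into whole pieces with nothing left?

91

4277 = 7 · 13 · 47
3913 = 7 · 13 · 43
Common: 7 · 13 = 91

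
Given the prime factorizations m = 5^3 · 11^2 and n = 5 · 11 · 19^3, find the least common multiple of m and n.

103742375

max exponent per prime: 5^3 · 11^2 · 19^3 = 103742375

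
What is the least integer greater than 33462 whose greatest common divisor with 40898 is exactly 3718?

37180

Multiples of 3718 above 33462: 3718·10, 3718·11, … . Need the cofactor coprime to 40898/3718 = 11.
Checking s = 10, 11, … the first with gcd(s, 11) = 1 is s = 10, giving 37180.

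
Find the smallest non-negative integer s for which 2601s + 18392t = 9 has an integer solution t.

16801

Reduce mod 18392: 2601s ≡ 9 (mod 18392). With g = gcd(2601, 18392) = 1 dividing 9, divide through: 2601s ≡ 9 (mod 18392).
Since gcd(2601, 18392) = 1, s ≡ 9·(2601)⁻¹ ≡ 16801 (mod 18392). Smallest non-negative: 16801.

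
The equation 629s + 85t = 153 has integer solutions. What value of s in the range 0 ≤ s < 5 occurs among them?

gcd(629, 85) = 17 (Euclid: 629 = 7·85 + 34; 85 = 2·34 + 17; 34 = 2·17 + 0), and 17 | 153.
Extended Euclid: 629·(-2) + 85·(15) = 17. Scale by 9: s₀ = -18.
General solution s = s₀ + 5k; reducing mod 5 gives s = 2 (and t = -13).

2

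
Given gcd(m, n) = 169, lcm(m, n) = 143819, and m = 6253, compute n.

Using mn = gcd(m,n)·lcm(m,n) = 169·143819 = 24305411, we get n = 24305411/6253 = 3887.

3887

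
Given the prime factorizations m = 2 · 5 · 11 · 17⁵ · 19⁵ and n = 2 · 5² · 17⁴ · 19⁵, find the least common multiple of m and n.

1933638573813650

max exponent per prime: 2 · 5² · 11 · 17⁵ · 19⁵ = 1933638573813650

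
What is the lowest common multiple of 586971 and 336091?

gcd first: 586971 = 1·336091 + 250880; 336091 = 1·250880 + 85211; 250880 = 2·85211 + 80458; 85211 = 1·80458 + 4753; 80458 = 16·4753 + 4410; 4753 = 1·4410 + 343; 4410 = 12·343 + 294; 343 = 1·294 + 49; 294 = 6·49 + 0 → gcd = 49
lcm = 586971·336091/gcd = 197275670361/49 = 4026034089

4026034089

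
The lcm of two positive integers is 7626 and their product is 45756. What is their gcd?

6

From gcd × lcm = ab: gcd = 45756 / 7626 = 6.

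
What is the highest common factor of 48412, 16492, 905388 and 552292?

76

gcd(48412, 16492): 48412 = 2·16492 + 15428; 16492 = 1·15428 + 1064; 15428 = 14·1064 + 532; 1064 = 2·532 + 0 → 532
gcd(532, 905388): 905388 = 1701·532 + 456; 532 = 1·456 + 76; 456 = 6·76 + 0 → 76
gcd(76, 552292): 552292 = 7267·76 + 0 → 76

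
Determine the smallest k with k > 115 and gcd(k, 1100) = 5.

gcd(k, 1100) = 5 forces 5 | k; write k = 5s. Then gcd(5s, 5·220) = 5·gcd(s, 220), so need gcd(s, 220) = 1.
5s > 115 gives s ≥ 24. The least s ≥ 24 coprime to 220 is 27, so k = 5·27 = 135.

135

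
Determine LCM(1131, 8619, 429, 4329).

1131 = 3 · 13 · 29; 8619 = 3 · 13² · 17; 429 = 3 · 11 · 13; 4329 = 3² · 13 · 37
lcm takes max exponent of each prime: 3² · 11 · 13² · 17 · 29 · 37 = 305190171

305190171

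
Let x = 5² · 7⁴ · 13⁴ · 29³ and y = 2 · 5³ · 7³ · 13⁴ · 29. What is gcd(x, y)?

7102406675

min exponent per shared prime: 5² · 7³ · 13⁴ · 29 = 7102406675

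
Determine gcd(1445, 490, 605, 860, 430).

1445 = 5 · 17²; 490 = 2 · 5 · 7²; 605 = 5 · 11²; 860 = 2² · 5 · 43; 430 = 2 · 5 · 43
gcd takes min exponent of each prime: 5 = 5

5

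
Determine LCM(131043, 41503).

gcd first: 131043 = 3·41503 + 6534; 41503 = 6·6534 + 2299; 6534 = 2·2299 + 1936; 2299 = 1·1936 + 363; 1936 = 5·363 + 121; 363 = 3·121 + 0 → gcd = 121
lcm = 131043·41503/gcd = 5438677629/121 = 44947749

44947749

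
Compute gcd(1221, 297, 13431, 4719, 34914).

1221 = 3 · 11 · 37; 297 = 3³ · 11; 13431 = 3 · 11² · 37; 4719 = 3 · 11² · 13; 34914 = 2 · 3 · 11 · 23²
gcd takes min exponent of each prime: 3 · 11 = 33

33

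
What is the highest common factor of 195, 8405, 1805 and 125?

gcd(195, 8405): 8405 = 43·195 + 20; 195 = 9·20 + 15; 20 = 1·15 + 5; 15 = 3·5 + 0 → 5
gcd(5, 1805): 1805 = 361·5 + 0 → 5
gcd(5, 125): 125 = 25·5 + 0 → 5

5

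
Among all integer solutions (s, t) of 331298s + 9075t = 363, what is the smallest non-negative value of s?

gcd(331298, 9075) = 121 (Euclid: 331298 = 36·9075 + 4598; 9075 = 1·4598 + 4477; 4598 = 1·4477 + 121; 4477 = 37·121 + 0), and 121 | 363.
Extended Euclid: 331298·(2) + 9075·(-73) = 121. Scale by 3: s₀ = 6.
General solution s = s₀ + 75k; reducing mod 75 gives s = 6 (and t = -219).

6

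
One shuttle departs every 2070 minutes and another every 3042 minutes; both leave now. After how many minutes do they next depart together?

gcd first: 3042 = 1·2070 + 972; 2070 = 2·972 + 126; 972 = 7·126 + 90; 126 = 1·90 + 36; 90 = 2·36 + 18; 36 = 2·18 + 0 → gcd = 18
lcm = 2070·3042/gcd = 6296940/18 = 349830

349830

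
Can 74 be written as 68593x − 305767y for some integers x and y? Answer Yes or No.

No

By Bézout, 68593x − 305767y = 74 has integer solutions iff gcd(68593, 305767) | 74.
Euclid: 305767 = 4·68593 + 31395; 68593 = 2·31395 + 5803; 31395 = 5·5803 + 2380; 5803 = 2·2380 + 1043; 2380 = 2·1043 + 294; 1043 = 3·294 + 161; 294 = 1·161 + 133; 161 = 1·133 + 28; 133 = 4·28 + 21; 28 = 1·21 + 7; 21 = 3·7 + 0. gcd = 7; 74 mod 7 = 4. No.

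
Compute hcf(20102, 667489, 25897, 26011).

gcd(20102, 667489): 667489 = 33·20102 + 4123; 20102 = 4·4123 + 3610; 4123 = 1·3610 + 513; 3610 = 7·513 + 19; 513 = 27·19 + 0 → 19
gcd(19, 25897): 25897 = 1363·19 + 0 → 19
gcd(19, 26011): 26011 = 1369·19 + 0 → 19

19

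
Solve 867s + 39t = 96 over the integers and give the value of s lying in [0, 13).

2

Reduce mod 39: 867s ≡ 96 (mod 39). With g = gcd(867, 39) = 3 dividing 96, divide through: 289s ≡ 32 (mod 13).
Since gcd(289, 13) = 1, s ≡ 32·(289)⁻¹ ≡ 2 (mod 13). Smallest non-negative: 2.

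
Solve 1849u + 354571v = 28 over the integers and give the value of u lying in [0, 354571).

Euclid: 354571 = 191·1849 + 1412; 1849 = 1·1412 + 437; 1412 = 3·437 + 101; 437 = 4·101 + 33; 101 = 3·33 + 2; 33 = 16·2 + 1; 2 = 2·1 + 0 → gcd = 1; 28 = 1·28.
Back-substitution yields 1849·(172012) + 354571·(-897) = 1, so one solution is u = 172012·28 = 4816336, v = -897·28 = -25116.
Solutions in u differ by 354571/1 = 354571; the one in [0, 354571) is 4816336 mod 354571 = 206913.

206913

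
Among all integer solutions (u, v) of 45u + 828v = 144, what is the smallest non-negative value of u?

Reduce mod 828: 45u ≡ 144 (mod 828). With g = gcd(45, 828) = 9 dividing 144, divide through: 5u ≡ 16 (mod 92).
Since gcd(5, 92) = 1, u ≡ 16·(5)⁻¹ ≡ 40 (mod 92). Smallest non-negative: 40.

40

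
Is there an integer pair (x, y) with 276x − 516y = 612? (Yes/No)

By Bézout, 276x − 516y = 612 has integer solutions iff gcd(276, 516) | 612.
Euclid: 516 = 1·276 + 240; 276 = 1·240 + 36; 240 = 6·36 + 24; 36 = 1·24 + 12; 24 = 2·12 + 0. gcd = 12; 612 mod 12 = 0. Yes.

Yes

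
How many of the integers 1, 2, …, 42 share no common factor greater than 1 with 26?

26 = 2·13. Inclusion–exclusion on these primes:
42 − ⌊42/2⌋ − ⌊42/13⌋ + ⌊42/26⌋ = 19

19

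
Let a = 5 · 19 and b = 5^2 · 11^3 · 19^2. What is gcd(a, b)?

95

min exponent per shared prime: 5 · 19 = 95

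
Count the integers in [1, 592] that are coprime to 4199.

Prime factors of 4199: 13, 17, 19. Count integers ≤ 592 divisible by none of them.
By inclusion–exclusion: 592 − ⌊592/13⌋ − ⌊592/17⌋ − ⌊592/19⌋ + ⌊592/221⌋ + ⌊592/247⌋ + ⌊592/323⌋ − ⌊592/4199⌋ = 487.

487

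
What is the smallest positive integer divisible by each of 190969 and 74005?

gcd first: 190969 = 2·74005 + 42959; 74005 = 1·42959 + 31046; 42959 = 1·31046 + 11913; 31046 = 2·11913 + 7220; 11913 = 1·7220 + 4693; 7220 = 1·4693 + 2527; 4693 = 1·2527 + 2166; 2527 = 1·2166 + 361; 2166 = 6·361 + 0 → gcd = 361
lcm = 190969·74005/gcd = 14132660845/361 = 39148645

39148645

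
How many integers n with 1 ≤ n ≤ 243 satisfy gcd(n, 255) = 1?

Prime factors of 255: 3, 5, 17. Count integers ≤ 243 divisible by none of them.
By inclusion–exclusion: 243 − ⌊243/3⌋ − ⌊243/5⌋ − ⌊243/17⌋ + ⌊243/15⌋ + ⌊243/51⌋ + ⌊243/85⌋ − ⌊243/255⌋ = 122.

122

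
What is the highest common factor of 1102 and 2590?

2

1102 = 2 · 19 · 29
2590 = 2 · 5 · 7 · 37
Common: 2 = 2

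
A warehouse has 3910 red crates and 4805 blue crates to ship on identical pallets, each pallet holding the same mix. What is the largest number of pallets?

3910 = 2 · 5 · 17 · 23
4805 = 5 · 31²
Common: 5 = 5

5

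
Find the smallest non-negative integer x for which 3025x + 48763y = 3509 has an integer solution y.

114

Euclid: 48763 = 16·3025 + 363; 3025 = 8·363 + 121; 363 = 3·121 + 0 → gcd = 121; 3509 = 121·29.
Back-substitution yields 3025·(129) + 48763·(-8) = 121, so one solution is x = 129·29 = 3741, y = -8·29 = -232.
Solutions in x differ by 48763/121 = 403; the one in [0, 403) is 3741 mod 403 = 114.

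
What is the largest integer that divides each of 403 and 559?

Euclid: 559 = 1·403 + 156; 403 = 2·156 + 91; 156 = 1·91 + 65; 91 = 1·65 + 26; 65 = 2·26 + 13; 26 = 2·13 + 0. Last nonzero remainder: 13.

13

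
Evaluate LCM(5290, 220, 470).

5469860

5290 = 2 · 5 · 23²; 220 = 2² · 5 · 11; 470 = 2 · 5 · 47
lcm takes max exponent of each prime: 2² · 5 · 11 · 23² · 47 = 5469860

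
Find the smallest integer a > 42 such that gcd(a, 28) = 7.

gcd(a, 28) = 7 forces 7 | a; write a = 7s. Then gcd(7s, 7·4) = 7·gcd(s, 4), so need gcd(s, 4) = 1.
7s > 42 gives s ≥ 7. The least s ≥ 7 coprime to 4 is 7, so a = 7·7 = 49.

49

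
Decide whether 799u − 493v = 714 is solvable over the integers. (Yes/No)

Yes

gcd(799, 493): 799 = 1·493 + 306; 493 = 1·306 + 187; 306 = 1·187 + 119; 187 = 1·119 + 68; 119 = 1·68 + 51; 68 = 1·51 + 17; 51 = 3·17 + 0 → 17
17 divides 714, so a solution exists.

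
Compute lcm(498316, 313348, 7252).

lcm(498316, 313348) = 498316·313348/gcd = 156146321968/28 = 5576654356
lcm(5576654356, 7252) = 5576654356·7252/gcd = 40441897389712/1036 = 39036580492

39036580492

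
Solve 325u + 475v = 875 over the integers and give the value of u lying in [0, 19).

10

Euclid: 475 = 1·325 + 150; 325 = 2·150 + 25; 150 = 6·25 + 0 → gcd = 25; 875 = 25·35.
Back-substitution yields 325·(3) + 475·(-2) = 25, so one solution is u = 3·35 = 105, v = -2·35 = -70.
Solutions in u differ by 475/25 = 19; the one in [0, 19) is 105 mod 19 = 10.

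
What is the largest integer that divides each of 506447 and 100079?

Euclid: 506447 = 5·100079 + 6052; 100079 = 16·6052 + 3247; 6052 = 1·3247 + 2805; 3247 = 1·2805 + 442; 2805 = 6·442 + 153; 442 = 2·153 + 136; 153 = 1·136 + 17; 136 = 8·17 + 0. Last nonzero remainder: 17.

17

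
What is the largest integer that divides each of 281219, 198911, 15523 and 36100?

361

gcd(281219, 198911): 281219 = 1·198911 + 82308; 198911 = 2·82308 + 34295; 82308 = 2·34295 + 13718; 34295 = 2·13718 + 6859; 13718 = 2·6859 + 0 → 6859
gcd(6859, 15523): 15523 = 2·6859 + 1805; 6859 = 3·1805 + 1444; 1805 = 1·1444 + 361; 1444 = 4·361 + 0 → 361
gcd(361, 36100): 36100 = 100·361 + 0 → 361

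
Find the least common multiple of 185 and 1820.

gcd first: 1820 = 9·185 + 155; 185 = 1·155 + 30; 155 = 5·30 + 5; 30 = 6·5 + 0 → gcd = 5
lcm = 185·1820/gcd = 336700/5 = 67340

67340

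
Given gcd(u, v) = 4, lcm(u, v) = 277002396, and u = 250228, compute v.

Using uv = gcd(u,v)·lcm(u,v) = 4·277002396 = 1108009584, we get v = 1108009584/250228 = 4428.

4428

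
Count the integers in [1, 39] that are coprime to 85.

85 = 5·17. Inclusion–exclusion on these primes:
39 − ⌊39/5⌋ − ⌊39/17⌋ + ⌊39/85⌋ = 30

30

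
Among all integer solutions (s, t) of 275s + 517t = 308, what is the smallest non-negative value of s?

gcd(275, 517) = 11 (Euclid: 517 = 1·275 + 242; 275 = 1·242 + 33; 242 = 7·33 + 11; 33 = 3·11 + 0), and 11 | 308.
Extended Euclid: 275·(-15) + 517·(8) = 11. Scale by 28: s₀ = -420.
General solution s = s₀ + 47k; reducing mod 47 gives s = 3 (and t = -1).

3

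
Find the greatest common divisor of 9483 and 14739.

9483 = 3 · 29 · 109
14739 = 3 · 17³
Common: 3 = 3

3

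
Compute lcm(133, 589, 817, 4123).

lcm(133, 589) = 133·589/gcd = 78337/19 = 4123
lcm(4123, 817) = 4123·817/gcd = 3368491/19 = 177289
lcm(177289, 4123) = 177289·4123/gcd = 730962547/4123 = 177289

177289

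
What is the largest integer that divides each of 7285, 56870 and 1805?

5

7285 = 5 · 31 · 47; 56870 = 2 · 5 · 11² · 47; 1805 = 5 · 19²
gcd takes min exponent of each prime: 5 = 5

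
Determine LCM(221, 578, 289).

221 = 13 · 17; 578 = 2 · 17²; 289 = 17²
lcm takes max exponent of each prime: 2 · 13 · 17² = 7514

7514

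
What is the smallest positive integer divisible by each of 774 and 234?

774 = 2 · 3² · 43; 234 = 2 · 3² · 13
max exponents: 2 · 3² · 13 · 43 = 10062

10062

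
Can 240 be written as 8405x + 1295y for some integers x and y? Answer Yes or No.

By Bézout, 8405x + 1295y = 240 has integer solutions iff gcd(8405, 1295) | 240.
Euclid: 8405 = 6·1295 + 635; 1295 = 2·635 + 25; 635 = 25·25 + 10; 25 = 2·10 + 5; 10 = 2·5 + 0. gcd = 5; 240 mod 5 = 0. Yes.

Yes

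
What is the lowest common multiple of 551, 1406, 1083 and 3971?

25565298

lcm(551, 1406) = 551·1406/gcd = 774706/19 = 40774
lcm(40774, 1083) = 40774·1083/gcd = 44158242/19 = 2324118
lcm(2324118, 3971) = 2324118·3971/gcd = 9229072578/361 = 25565298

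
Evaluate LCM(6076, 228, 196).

6076 = 2² · 7² · 31; 228 = 2² · 3 · 19; 196 = 2² · 7²
lcm takes max exponent of each prime: 2² · 3 · 7² · 19 · 31 = 346332

346332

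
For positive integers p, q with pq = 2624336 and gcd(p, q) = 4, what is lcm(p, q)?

656084

gcd·lcm = product, so lcm = 2624336/4 = 656084.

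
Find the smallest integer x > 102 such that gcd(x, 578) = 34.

136

Multiples of 34 above 102: 34·4, 34·5, … . Need the cofactor coprime to 578/34 = 17.
Checking s = 4, 5, … the first with gcd(s, 17) = 1 is s = 4, giving 136.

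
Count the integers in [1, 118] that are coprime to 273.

63

Prime factors of 273: 3, 7, 13. Count integers ≤ 118 divisible by none of them.
By inclusion–exclusion: 118 − ⌊118/3⌋ − ⌊118/7⌋ − ⌊118/13⌋ + ⌊118/21⌋ + ⌊118/39⌋ + ⌊118/91⌋ − ⌊118/273⌋ = 63.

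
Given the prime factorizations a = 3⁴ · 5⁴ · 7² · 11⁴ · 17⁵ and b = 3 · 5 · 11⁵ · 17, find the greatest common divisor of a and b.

3733455

min exponent per shared prime: 3 · 5 · 11⁴ · 17 = 3733455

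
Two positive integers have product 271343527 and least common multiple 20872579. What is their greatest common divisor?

13

gcd·lcm = product, so gcd = 271343527/20872579 = 13.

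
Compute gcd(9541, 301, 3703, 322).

7

gcd(9541, 301): 9541 = 31·301 + 210; 301 = 1·210 + 91; 210 = 2·91 + 28; 91 = 3·28 + 7; 28 = 4·7 + 0 → 7
gcd(7, 3703): 3703 = 529·7 + 0 → 7
gcd(7, 322): 322 = 46·7 + 0 → 7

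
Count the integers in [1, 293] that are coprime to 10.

Prime factors of 10: 2, 5. Count integers ≤ 293 divisible by none of them.
By inclusion–exclusion: 293 − ⌊293/2⌋ − ⌊293/5⌋ + ⌊293/10⌋ = 118.

118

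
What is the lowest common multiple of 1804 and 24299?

3985036

gcd first: 24299 = 13·1804 + 847; 1804 = 2·847 + 110; 847 = 7·110 + 77; 110 = 1·77 + 33; 77 = 2·33 + 11; 33 = 3·11 + 0 → gcd = 11
lcm = 1804·24299/gcd = 43835396/11 = 3985036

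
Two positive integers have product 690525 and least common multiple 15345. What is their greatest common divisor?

gcd·lcm = product, so gcd = 690525/15345 = 45.

45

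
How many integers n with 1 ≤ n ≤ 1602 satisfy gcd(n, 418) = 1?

690

418 = 2·11·19. Inclusion–exclusion on these primes:
1602 − ⌊1602/2⌋ − ⌊1602/11⌋ − ⌊1602/19⌋ + ⌊1602/22⌋ + ⌊1602/38⌋ + ⌊1602/209⌋ − ⌊1602/418⌋ = 690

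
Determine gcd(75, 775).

Euclid: 775 = 10·75 + 25; 75 = 3·25 + 0. Last nonzero remainder: 25.

25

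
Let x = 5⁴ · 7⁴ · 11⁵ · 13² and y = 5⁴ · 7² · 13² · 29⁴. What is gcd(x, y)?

min exponent per shared prime: 5⁴ · 7² · 13² = 5175625

5175625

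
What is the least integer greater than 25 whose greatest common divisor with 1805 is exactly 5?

1805 = 5·361. Any x with gcd(x, 1805) = 5 is a multiple of 5, say 5s, with s coprime to 361.
Need s > 25/5, so s ≥ 6. First s ≥ 6 with gcd(s, 361) = 1 is s = 6. Thus x = 5·6 = 30.

30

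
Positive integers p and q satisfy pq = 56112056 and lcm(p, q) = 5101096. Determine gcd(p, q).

gcd·lcm = product, so gcd = 56112056/5101096 = 11.

11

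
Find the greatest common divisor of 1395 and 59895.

Euclid: 59895 = 42·1395 + 1305; 1395 = 1·1305 + 90; 1305 = 14·90 + 45; 90 = 2·45 + 0. Last nonzero remainder: 45.

45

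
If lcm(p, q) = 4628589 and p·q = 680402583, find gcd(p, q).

From gcd × lcm = pq: gcd = 680402583 / 4628589 = 147.

147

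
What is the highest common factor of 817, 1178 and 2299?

19

gcd(817, 1178): 1178 = 1·817 + 361; 817 = 2·361 + 95; 361 = 3·95 + 76; 95 = 1·76 + 19; 76 = 4·19 + 0 → 19
gcd(19, 2299): 2299 = 121·19 + 0 → 19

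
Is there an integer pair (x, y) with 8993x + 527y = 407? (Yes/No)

By Bézout, 8993x + 527y = 407 has integer solutions iff gcd(8993, 527) | 407.
Euclid: 8993 = 17·527 + 34; 527 = 15·34 + 17; 34 = 2·17 + 0. gcd = 17; 407 mod 17 = 16. No.

No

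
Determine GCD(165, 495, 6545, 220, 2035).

gcd(165, 495): 495 = 3·165 + 0 → 165
gcd(165, 6545): 6545 = 39·165 + 110; 165 = 1·110 + 55; 110 = 2·55 + 0 → 55
gcd(55, 220): 220 = 4·55 + 0 → 55
gcd(55, 2035): 2035 = 37·55 + 0 → 55

55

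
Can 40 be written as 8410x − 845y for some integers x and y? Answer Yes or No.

gcd(8410, 845): 8410 = 9·845 + 805; 845 = 1·805 + 40; 805 = 20·40 + 5; 40 = 8·5 + 0 → 5
5 divides 40, so a solution exists.

Yes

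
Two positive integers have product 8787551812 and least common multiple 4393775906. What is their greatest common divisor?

2

From gcd × lcm = uv: gcd = 8787551812 / 4393775906 = 2.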